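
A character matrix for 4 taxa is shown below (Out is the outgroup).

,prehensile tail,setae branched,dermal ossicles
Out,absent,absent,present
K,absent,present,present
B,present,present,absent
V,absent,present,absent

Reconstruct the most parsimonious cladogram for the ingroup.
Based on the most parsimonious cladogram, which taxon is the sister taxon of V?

B

Character polarity is set by the outgroup: the derived state is whichever differs from the outgroup's state, so for dermal ossicles the derived state is 'absent', and for the remaining characters it is 'present'.
prehensile tail: derived state 'present' in B only — an autapomorphy, so it tells us nothing about relationships among taxa.
setae branched (derived state 'present') is shared by all ingroup taxa — unites the whole ingroup.
dermal ossicles: derived state 'absent' in B and V only — synapomorphy for {B, V}.
Most parsimonious ingroup topology: (K,(B,V)).
V and B form a cherry on this tree, so they are sister taxa.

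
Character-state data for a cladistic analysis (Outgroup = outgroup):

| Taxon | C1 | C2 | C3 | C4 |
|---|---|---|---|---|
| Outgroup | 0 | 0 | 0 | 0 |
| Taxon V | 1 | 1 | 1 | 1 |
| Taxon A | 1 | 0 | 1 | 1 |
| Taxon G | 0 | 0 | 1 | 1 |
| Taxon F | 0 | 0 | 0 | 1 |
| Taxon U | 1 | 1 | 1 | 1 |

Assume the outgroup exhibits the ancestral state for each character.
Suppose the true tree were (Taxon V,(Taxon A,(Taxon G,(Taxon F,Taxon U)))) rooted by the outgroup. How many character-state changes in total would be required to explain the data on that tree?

8

Map each character onto (Taxon V,(Taxon A,(Taxon G,(Taxon F,Taxon U)))) (rooted by Outgroup) and count the minimum state changes it requires (Fitch parsimony):
C1: 3; C2: 2; C3: 2; C4: 1.
Total tree length = 8.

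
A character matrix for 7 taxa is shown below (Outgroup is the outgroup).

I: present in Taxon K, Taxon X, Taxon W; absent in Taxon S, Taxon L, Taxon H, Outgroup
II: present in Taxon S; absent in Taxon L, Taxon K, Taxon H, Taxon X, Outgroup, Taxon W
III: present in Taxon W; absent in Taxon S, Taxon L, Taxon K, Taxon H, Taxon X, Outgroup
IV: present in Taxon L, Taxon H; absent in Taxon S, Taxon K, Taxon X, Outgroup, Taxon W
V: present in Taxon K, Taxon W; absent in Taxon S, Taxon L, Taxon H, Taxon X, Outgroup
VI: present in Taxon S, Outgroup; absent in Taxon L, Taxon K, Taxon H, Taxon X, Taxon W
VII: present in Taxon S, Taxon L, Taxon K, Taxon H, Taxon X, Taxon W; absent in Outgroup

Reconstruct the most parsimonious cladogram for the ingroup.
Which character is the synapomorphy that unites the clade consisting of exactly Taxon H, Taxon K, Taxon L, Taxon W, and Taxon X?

Character polarity is set by the outgroup: the derived state is whichever differs from the outgroup's state, so for VI the derived state is 'absent', and for the remaining characters it is 'present'.
Only Taxon K, Taxon W, and Taxon X show the derived state 'present' for I, supporting them as a clade.
II (derived state 'present') is unique to Taxon S (autapomorphy; uninformative for grouping).
III: derived state 'present' in Taxon W only — an autapomorphy, so it tells us nothing about relationships among taxa.
Only Taxon H and Taxon L show the derived state 'present' for IV, supporting them as a clade.
V: derived state 'present' in Taxon K and Taxon W only — synapomorphy for {Taxon K, Taxon W}.
VI: derived state 'absent' in Taxon H, Taxon K, Taxon L, Taxon W, and Taxon X only — synapomorphy for {Taxon H, Taxon K, Taxon L, Taxon W, Taxon X}.
VII (derived state 'present') is shared by all ingroup taxa — unites the whole ingroup.
Most parsimonious ingroup topology: (Taxon S,(((Taxon W,Taxon K),Taxon X),(Taxon L,Taxon H))).
The clade {Taxon H, Taxon K, Taxon L, Taxon W, Taxon X} is supported by VI: its derived state 'absent' occurs in exactly those taxa and in no other taxon (including the outgroup).

VI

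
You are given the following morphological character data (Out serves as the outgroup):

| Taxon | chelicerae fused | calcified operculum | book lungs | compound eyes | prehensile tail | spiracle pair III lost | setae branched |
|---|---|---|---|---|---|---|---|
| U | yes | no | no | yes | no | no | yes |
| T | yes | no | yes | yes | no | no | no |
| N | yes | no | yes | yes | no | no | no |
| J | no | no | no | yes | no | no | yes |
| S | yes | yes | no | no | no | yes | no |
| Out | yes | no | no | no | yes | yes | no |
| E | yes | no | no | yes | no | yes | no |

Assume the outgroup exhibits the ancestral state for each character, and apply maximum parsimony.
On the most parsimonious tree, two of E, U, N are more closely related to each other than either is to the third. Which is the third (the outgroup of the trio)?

E

Character polarity is set by the outgroup: the derived state is whichever differs from the outgroup's state, so for chelicerae fused, prehensile tail, spiracle pair III lost the derived state is 'no', and for the remaining characters it is 'yes'.
chelicerae fused: derived state 'no' in J only — an autapomorphy, so it tells us nothing about relationships among taxa.
calcified operculum (derived state 'yes') is unique to S (autapomorphy; uninformative for grouping).
Only N and T show the derived state 'yes' for book lungs, supporting them as a clade.
compound eyes: derived state 'yes' in E, J, N, T, and U only — synapomorphy for {E, J, N, T, U}.
All ingroup taxa share the derived state 'no' for prehensile tail; it defines the ingroup but does not resolve relationships within it.
Only J, N, T, and U show the derived state 'no' for spiracle pair III lost, supporting them as a clade.
setae branched (derived state 'yes') is shared by J and U — a synapomorphy uniting that clade.
Most parsimonious ingroup topology: ((((T,N),(U,J)),E),S).
N and U share a more recent common ancestor with each other than either does with E, so E is the least closely related of the three.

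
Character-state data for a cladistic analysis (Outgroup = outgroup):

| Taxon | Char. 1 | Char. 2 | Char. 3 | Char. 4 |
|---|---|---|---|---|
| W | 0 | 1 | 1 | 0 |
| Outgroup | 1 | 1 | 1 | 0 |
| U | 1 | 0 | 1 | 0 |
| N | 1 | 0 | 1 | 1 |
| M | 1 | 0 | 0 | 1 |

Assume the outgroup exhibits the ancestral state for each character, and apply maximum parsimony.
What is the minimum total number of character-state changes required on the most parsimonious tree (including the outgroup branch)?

4

Character polarity is set by the outgroup: the derived state is whichever differs from the outgroup's state, so for Char. 1, Char. 2, Char. 3 the derived state is '0', and for the remaining characters it is '1'.
Char. 1 (derived state '0') is unique to W (autapomorphy; uninformative for grouping).
Char. 2 (derived state '0') is shared by M, N, and U — a synapomorphy uniting that clade.
Char. 3: derived state '0' in M only — an autapomorphy, so it tells us nothing about relationships among taxa.
Char. 4: derived state '1' in M and N only — synapomorphy for {M, N}.
Most parsimonious ingroup topology: (W,((N,M),U)).
Changes per character on this tree: Char. 1: 1; Char. 2: 1; Char. 3: 1; Char. 4: 1.
Total = 4.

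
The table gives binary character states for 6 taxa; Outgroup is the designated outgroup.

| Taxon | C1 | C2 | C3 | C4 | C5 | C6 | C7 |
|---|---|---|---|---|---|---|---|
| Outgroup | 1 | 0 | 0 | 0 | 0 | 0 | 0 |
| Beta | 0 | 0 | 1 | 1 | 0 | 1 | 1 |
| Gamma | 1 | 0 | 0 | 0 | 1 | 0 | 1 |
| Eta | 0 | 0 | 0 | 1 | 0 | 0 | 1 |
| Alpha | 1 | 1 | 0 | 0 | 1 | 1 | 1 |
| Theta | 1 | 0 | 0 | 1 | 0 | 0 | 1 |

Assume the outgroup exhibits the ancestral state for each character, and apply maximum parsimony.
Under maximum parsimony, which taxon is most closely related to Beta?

Eta

Character polarity is set by the outgroup: the derived state is whichever differs from the outgroup's state, so for C1 the derived state is '0', and for the remaining characters it is '1'.
Only Beta and Eta show the derived state '0' for C1, supporting them as a clade.
C2: derived state '1' in Alpha only — an autapomorphy, so it tells us nothing about relationships among taxa.
C3: derived state '1' in Beta only — an autapomorphy, so it tells us nothing about relationships among taxa.
Only Beta, Eta, and Theta show the derived state '1' for C4, supporting them as a clade.
C5: derived state '1' in Alpha and Gamma only — synapomorphy for {Alpha, Gamma}.
C6 groups Alpha and Beta, which is incompatible with the clades supported by the remaining characters; treating it as convergent (homoplasy) costs fewer steps than any alternative tree.
C7 (derived state '1') is shared by all ingroup taxa — unites the whole ingroup.
Most parsimonious ingroup topology: (((Beta,Eta),Theta),(Gamma,Alpha)).
Beta and Eta form a cherry on this tree, so they are sister taxa.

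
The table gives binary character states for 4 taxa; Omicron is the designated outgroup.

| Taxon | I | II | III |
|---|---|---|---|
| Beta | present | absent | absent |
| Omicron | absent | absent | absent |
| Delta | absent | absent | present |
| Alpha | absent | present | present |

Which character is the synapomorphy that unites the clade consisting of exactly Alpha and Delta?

III

The outgroup has state 'absent' for every character, so 'present' is the derived state throughout.
I: derived state 'present' in Beta only — an autapomorphy, so it tells us nothing about relationships among taxa.
II (derived state 'present') is unique to Alpha (autapomorphy; uninformative for grouping).
III (derived state 'present') is shared by Alpha and Delta — a synapomorphy uniting that clade.
Most parsimonious ingroup topology: ((Delta,Alpha),Beta).
The clade {Alpha, Delta} is supported by III: its derived state 'present' occurs in exactly those taxa and in no other taxon (including the outgroup).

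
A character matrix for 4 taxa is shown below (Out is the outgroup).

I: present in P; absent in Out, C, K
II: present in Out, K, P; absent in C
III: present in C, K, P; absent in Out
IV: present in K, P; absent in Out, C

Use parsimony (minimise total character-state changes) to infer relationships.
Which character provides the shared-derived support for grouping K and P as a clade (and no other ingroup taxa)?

Character polarity is set by the outgroup: the derived state is whichever differs from the outgroup's state, so for II the derived state is 'absent', and for the remaining characters it is 'present'.
I: derived state 'present' in P only — an autapomorphy, so it tells us nothing about relationships among taxa.
II (derived state 'absent') is unique to C (autapomorphy; uninformative for grouping).
All ingroup taxa share the derived state 'present' for III; it defines the ingroup but does not resolve relationships within it.
Only K and P show the derived state 'present' for IV, supporting them as a clade.
Most parsimonious ingroup topology: (C,(P,K)).
The clade {K, P} is supported by IV: its derived state 'present' occurs in exactly those taxa and in no other taxon (including the outgroup).

IV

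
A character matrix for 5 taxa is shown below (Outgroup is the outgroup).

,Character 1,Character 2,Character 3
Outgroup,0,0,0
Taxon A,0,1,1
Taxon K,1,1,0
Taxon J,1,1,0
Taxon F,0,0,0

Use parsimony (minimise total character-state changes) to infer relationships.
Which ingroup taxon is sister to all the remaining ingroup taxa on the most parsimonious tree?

The outgroup has state '0' for every character, so '1' is the derived state throughout.
Only Taxon J and Taxon K show the derived state '1' for Character 1, supporting them as a clade.
Only Taxon A, Taxon J, and Taxon K show the derived state '1' for Character 2, supporting them as a clade.
Character 3 (derived state '1') is unique to Taxon A (autapomorphy; uninformative for grouping).
Most parsimonious ingroup topology: ((Taxon A,(Taxon K,Taxon J)),Taxon F).
Taxon F is sister to the clade containing all other ingroup taxa, so it is the earliest-diverging (most basal) ingroup lineage.

Taxon F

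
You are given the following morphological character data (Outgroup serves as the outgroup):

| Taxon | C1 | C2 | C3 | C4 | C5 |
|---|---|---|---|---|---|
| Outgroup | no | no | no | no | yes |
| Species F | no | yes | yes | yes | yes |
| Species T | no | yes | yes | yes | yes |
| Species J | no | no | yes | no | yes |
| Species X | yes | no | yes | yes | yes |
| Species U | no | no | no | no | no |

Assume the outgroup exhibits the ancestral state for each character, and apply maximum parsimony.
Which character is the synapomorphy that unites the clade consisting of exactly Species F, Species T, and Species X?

C4

Character polarity is set by the outgroup: the derived state is whichever differs from the outgroup's state, so for C5 the derived state is 'no', and for the remaining characters it is 'yes'.
C1: derived state 'yes' in Species X only — an autapomorphy, so it tells us nothing about relationships among taxa.
C2: derived state 'yes' in Species F and Species T only — synapomorphy for {Species F, Species T}.
Only Species F, Species J, Species T, and Species X show the derived state 'yes' for C3, supporting them as a clade.
Only Species F, Species T, and Species X show the derived state 'yes' for C4, supporting them as a clade.
C5 (derived state 'no') is unique to Species U (autapomorphy; uninformative for grouping).
Most parsimonious ingroup topology: ((((Species F,Species T),Species X),Species J),Species U).
The clade {Species F, Species T, Species X} is supported by C4: its derived state 'yes' occurs in exactly those taxa and in no other taxon (including the outgroup).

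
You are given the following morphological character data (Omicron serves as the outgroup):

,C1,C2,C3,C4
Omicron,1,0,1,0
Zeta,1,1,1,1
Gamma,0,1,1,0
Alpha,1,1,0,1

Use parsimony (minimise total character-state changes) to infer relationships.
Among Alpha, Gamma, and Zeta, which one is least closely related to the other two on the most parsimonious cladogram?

Character polarity is set by the outgroup: the derived state is whichever differs from the outgroup's state, so for C1, C3 the derived state is '0', and for the remaining characters it is '1'.
C1 (derived state '0') is unique to Gamma (autapomorphy; uninformative for grouping).
All ingroup taxa share the derived state '1' for C2; it defines the ingroup but does not resolve relationships within it.
C3 (derived state '0') is unique to Alpha (autapomorphy; uninformative for grouping).
C4 (derived state '1') is shared by Alpha and Zeta — a synapomorphy uniting that clade.
Most parsimonious ingroup topology: (Gamma,(Zeta,Alpha)).
Alpha and Zeta share a more recent common ancestor with each other than either does with Gamma, so Gamma is the least closely related of the three.

Gamma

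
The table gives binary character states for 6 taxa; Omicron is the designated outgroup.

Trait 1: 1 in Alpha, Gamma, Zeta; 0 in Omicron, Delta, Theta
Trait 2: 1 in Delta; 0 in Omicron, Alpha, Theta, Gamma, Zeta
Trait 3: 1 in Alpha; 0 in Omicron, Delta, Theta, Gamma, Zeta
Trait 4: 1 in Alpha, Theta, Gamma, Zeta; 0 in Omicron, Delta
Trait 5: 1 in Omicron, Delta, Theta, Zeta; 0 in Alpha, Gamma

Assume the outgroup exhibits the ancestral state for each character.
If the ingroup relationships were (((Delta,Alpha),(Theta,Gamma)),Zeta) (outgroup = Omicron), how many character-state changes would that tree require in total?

Map each character onto (((Delta,Alpha),(Theta,Gamma)),Zeta) (rooted by Omicron) and count the minimum state changes it requires (Fitch parsimony):
Trait 1: 3; Trait 2: 1; Trait 3: 1; Trait 4: 2; Trait 5: 2.
Total tree length = 9.

9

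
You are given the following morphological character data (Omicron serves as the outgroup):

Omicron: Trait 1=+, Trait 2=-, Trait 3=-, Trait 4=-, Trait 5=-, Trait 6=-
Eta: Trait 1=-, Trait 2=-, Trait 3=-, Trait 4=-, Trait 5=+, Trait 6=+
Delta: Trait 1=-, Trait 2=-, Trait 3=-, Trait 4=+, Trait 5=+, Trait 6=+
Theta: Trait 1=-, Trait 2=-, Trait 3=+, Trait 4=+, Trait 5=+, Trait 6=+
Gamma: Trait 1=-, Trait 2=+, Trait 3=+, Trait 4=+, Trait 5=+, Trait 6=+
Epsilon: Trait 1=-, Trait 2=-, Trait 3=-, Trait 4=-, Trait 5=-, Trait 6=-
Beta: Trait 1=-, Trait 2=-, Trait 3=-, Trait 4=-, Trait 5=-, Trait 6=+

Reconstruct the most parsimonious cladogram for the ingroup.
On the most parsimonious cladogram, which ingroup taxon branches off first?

Character polarity is set by the outgroup: the derived state is whichever differs from the outgroup's state, so for Trait 1 the derived state is '-', and for the remaining characters it is '+'.
Trait 1 (derived state '-') is shared by all ingroup taxa — unites the whole ingroup.
Trait 2: derived state '+' in Gamma only — an autapomorphy, so it tells us nothing about relationships among taxa.
Trait 3 (derived state '+') is shared by Gamma and Theta — a synapomorphy uniting that clade.
Only Delta, Gamma, and Theta show the derived state '+' for Trait 4, supporting them as a clade.
Trait 5: derived state '+' in Delta, Eta, Gamma, and Theta only — synapomorphy for {Delta, Eta, Gamma, Theta}.
Only Beta, Delta, Eta, Gamma, and Theta show the derived state '+' for Trait 6, supporting them as a clade.
Most parsimonious ingroup topology: (((Eta,(Delta,(Theta,Gamma))),Beta),Epsilon).
Epsilon is sister to the clade containing all other ingroup taxa, so it is the earliest-diverging (most basal) ingroup lineage.

Epsilon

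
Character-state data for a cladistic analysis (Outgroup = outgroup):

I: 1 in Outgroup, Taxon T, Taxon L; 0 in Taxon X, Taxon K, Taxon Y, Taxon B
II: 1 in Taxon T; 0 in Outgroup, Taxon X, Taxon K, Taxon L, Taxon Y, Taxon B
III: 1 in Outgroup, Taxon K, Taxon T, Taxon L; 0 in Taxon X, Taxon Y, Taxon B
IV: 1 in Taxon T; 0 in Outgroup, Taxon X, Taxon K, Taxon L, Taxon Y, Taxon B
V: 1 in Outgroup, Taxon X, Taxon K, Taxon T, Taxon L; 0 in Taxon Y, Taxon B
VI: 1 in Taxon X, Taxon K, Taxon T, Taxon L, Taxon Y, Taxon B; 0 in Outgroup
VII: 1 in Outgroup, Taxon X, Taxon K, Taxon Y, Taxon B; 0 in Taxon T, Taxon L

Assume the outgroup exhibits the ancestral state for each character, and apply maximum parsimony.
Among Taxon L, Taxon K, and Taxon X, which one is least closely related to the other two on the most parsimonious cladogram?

Character polarity is set by the outgroup: the derived state is whichever differs from the outgroup's state, so for I, III, V, VII the derived state is '0', and for the remaining characters it is '1'.
I (derived state '0') is shared by Taxon B, Taxon K, Taxon X, and Taxon Y — a synapomorphy uniting that clade.
II: derived state '1' in Taxon T only — an autapomorphy, so it tells us nothing about relationships among taxa.
Only Taxon B, Taxon X, and Taxon Y show the derived state '0' for III, supporting them as a clade.
IV (derived state '1') is unique to Taxon T (autapomorphy; uninformative for grouping).
V: derived state '0' in Taxon B and Taxon Y only — synapomorphy for {Taxon B, Taxon Y}.
All ingroup taxa share the derived state '1' for VI; it defines the ingroup but does not resolve relationships within it.
VII: derived state '0' in Taxon L and Taxon T only — synapomorphy for {Taxon L, Taxon T}.
Most parsimonious ingroup topology: (((Taxon X,(Taxon Y,Taxon B)),Taxon K),(Taxon T,Taxon L)).
Taxon X and Taxon K share a more recent common ancestor with each other than either does with Taxon L, so Taxon L is the least closely related of the three.

Taxon L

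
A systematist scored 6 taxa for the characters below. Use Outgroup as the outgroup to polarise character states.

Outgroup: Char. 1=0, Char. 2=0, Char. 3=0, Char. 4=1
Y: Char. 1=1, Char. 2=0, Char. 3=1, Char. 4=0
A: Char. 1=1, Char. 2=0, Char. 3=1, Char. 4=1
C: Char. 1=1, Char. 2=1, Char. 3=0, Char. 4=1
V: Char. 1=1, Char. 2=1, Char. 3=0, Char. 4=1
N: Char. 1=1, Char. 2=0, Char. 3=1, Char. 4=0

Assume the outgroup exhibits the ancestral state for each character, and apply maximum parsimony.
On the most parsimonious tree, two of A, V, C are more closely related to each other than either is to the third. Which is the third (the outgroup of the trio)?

Character polarity is set by the outgroup: the derived state is whichever differs from the outgroup's state, so for Char. 4 the derived state is '0', and for the remaining characters it is '1'.
Char. 1 (derived state '1') is shared by all ingroup taxa — unites the whole ingroup.
Char. 2: derived state '1' in C and V only — synapomorphy for {C, V}.
Only A, N, and Y show the derived state '1' for Char. 3, supporting them as a clade.
Char. 4: derived state '0' in N and Y only — synapomorphy for {N, Y}.
Most parsimonious ingroup topology: (((Y,N),A),(C,V)).
C and V share a more recent common ancestor with each other than either does with A, so A is the least closely related of the three.

A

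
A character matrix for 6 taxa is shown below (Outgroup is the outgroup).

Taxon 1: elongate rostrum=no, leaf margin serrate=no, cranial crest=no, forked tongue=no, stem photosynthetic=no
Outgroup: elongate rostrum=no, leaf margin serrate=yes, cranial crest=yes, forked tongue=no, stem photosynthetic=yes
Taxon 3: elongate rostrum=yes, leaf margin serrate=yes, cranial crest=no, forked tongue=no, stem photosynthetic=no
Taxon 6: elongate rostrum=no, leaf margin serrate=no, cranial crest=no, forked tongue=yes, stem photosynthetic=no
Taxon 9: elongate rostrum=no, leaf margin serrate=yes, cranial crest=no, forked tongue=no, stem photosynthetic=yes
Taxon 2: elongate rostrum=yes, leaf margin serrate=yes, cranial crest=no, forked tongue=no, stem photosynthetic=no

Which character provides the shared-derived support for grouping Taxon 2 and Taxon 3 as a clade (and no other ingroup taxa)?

Character polarity is set by the outgroup: the derived state is whichever differs from the outgroup's state, so for leaf margin serrate, cranial crest, stem photosynthetic the derived state is 'no', and for the remaining characters it is 'yes'.
elongate rostrum: derived state 'yes' in Taxon 2 and Taxon 3 only — synapomorphy for {Taxon 2, Taxon 3}.
Only Taxon 1 and Taxon 6 show the derived state 'no' for leaf margin serrate, supporting them as a clade.
cranial crest (derived state 'no') is shared by all ingroup taxa — unites the whole ingroup.
forked tongue (derived state 'yes') is unique to Taxon 6 (autapomorphy; uninformative for grouping).
Only Taxon 1, Taxon 2, Taxon 3, and Taxon 6 show the derived state 'no' for stem photosynthetic, supporting them as a clade.
Most parsimonious ingroup topology: (Taxon 9,((Taxon 2,Taxon 3),(Taxon 1,Taxon 6))).
The clade {Taxon 2, Taxon 3} is supported by elongate rostrum: its derived state 'yes' occurs in exactly those taxa and in no other taxon (including the outgroup).

elongate rostrum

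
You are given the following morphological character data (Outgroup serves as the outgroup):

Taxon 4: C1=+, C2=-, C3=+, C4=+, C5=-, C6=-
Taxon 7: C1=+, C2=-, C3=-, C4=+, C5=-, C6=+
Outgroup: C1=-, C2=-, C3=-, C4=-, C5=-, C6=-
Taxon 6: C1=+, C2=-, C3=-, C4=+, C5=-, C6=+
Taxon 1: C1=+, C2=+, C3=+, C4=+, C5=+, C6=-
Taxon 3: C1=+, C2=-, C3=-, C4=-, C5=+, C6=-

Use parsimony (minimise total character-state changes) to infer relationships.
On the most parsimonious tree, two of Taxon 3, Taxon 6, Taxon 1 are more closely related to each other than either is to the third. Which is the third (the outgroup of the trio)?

Taxon 3

The outgroup has state '-' for every character, so '+' is the derived state throughout.
All ingroup taxa share the derived state '+' for C1; it defines the ingroup but does not resolve relationships within it.
C2 (derived state '+') is unique to Taxon 1 (autapomorphy; uninformative for grouping).
Only Taxon 1 and Taxon 4 show the derived state '+' for C3, supporting them as a clade.
C4 (derived state '+') is shared by Taxon 1, Taxon 4, Taxon 6, and Taxon 7 — a synapomorphy uniting that clade.
C5 (state '+') occurs in Taxon 1 and Taxon 3 but conflicts with the nesting implied by the other characters — most parsimoniously interpreted as homoplasy.
C6 (derived state '+') is shared by Taxon 6 and Taxon 7 — a synapomorphy uniting that clade.
Most parsimonious ingroup topology: (((Taxon 1,Taxon 4),(Taxon 6,Taxon 7)),Taxon 3).
Taxon 1 and Taxon 6 share a more recent common ancestor with each other than either does with Taxon 3, so Taxon 3 is the least closely related of the three.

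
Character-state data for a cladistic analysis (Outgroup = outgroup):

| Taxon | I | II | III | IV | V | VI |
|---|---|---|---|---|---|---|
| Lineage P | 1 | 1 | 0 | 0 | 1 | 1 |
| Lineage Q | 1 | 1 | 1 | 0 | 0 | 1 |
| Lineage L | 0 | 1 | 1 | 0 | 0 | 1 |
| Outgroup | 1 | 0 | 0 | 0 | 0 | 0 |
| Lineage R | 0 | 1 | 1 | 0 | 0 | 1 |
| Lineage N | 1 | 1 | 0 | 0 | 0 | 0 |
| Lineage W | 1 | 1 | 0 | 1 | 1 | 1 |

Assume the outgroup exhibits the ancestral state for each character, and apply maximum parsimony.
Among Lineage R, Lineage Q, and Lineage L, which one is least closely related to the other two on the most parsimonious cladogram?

Character polarity is set by the outgroup: the derived state is whichever differs from the outgroup's state, so for I the derived state is '0', and for the remaining characters it is '1'.
Only Lineage L and Lineage R show the derived state '0' for I, supporting them as a clade.
All ingroup taxa share the derived state '1' for II; it defines the ingroup but does not resolve relationships within it.
III (derived state '1') is shared by Lineage L, Lineage Q, and Lineage R — a synapomorphy uniting that clade.
IV: derived state '1' in Lineage W only — an autapomorphy, so it tells us nothing about relationships among taxa.
Only Lineage P and Lineage W show the derived state '1' for V, supporting them as a clade.
Only Lineage L, Lineage P, Lineage Q, Lineage R, and Lineage W show the derived state '1' for VI, supporting them as a clade.
Most parsimonious ingroup topology: (((Lineage W,Lineage P),((Lineage L,Lineage R),Lineage Q)),Lineage N).
Lineage R and Lineage L share a more recent common ancestor with each other than either does with Lineage Q, so Lineage Q is the least closely related of the three.

Lineage Q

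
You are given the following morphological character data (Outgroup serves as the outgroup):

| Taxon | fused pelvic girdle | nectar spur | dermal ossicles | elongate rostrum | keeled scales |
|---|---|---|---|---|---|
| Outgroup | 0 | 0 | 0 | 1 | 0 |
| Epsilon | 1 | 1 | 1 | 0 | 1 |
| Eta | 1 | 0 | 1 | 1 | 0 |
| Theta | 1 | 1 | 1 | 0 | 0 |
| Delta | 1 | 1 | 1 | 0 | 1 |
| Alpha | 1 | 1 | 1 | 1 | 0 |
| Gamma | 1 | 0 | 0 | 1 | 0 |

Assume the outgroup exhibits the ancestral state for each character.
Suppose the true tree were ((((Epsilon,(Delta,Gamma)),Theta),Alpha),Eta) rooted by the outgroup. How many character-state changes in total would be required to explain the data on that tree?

9

Map each character onto ((((Epsilon,(Delta,Gamma)),Theta),Alpha),Eta) (rooted by Outgroup) and count the minimum state changes it requires (Fitch parsimony):
fused pelvic girdle: 1; nectar spur: 2; dermal ossicles: 2; elongate rostrum: 2; keeled scales: 2.
Total tree length = 9.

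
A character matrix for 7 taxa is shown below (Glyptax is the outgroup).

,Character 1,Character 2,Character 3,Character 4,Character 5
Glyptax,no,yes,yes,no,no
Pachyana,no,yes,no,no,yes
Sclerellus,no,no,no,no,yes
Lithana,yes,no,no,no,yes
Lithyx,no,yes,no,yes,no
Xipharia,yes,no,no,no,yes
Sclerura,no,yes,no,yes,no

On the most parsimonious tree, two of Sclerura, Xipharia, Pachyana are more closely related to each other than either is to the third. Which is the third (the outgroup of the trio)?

Sclerura

Character polarity is set by the outgroup: the derived state is whichever differs from the outgroup's state, so for Character 2, Character 3 the derived state is 'no', and for the remaining characters it is 'yes'.
Only Lithana and Xipharia show the derived state 'yes' for Character 1, supporting them as a clade.
Only Lithana, Sclerellus, and Xipharia show the derived state 'no' for Character 2, supporting them as a clade.
All ingroup taxa share the derived state 'no' for Character 3; it defines the ingroup but does not resolve relationships within it.
Character 4 (derived state 'yes') is shared by Lithyx and Sclerura — a synapomorphy uniting that clade.
Only Lithana, Pachyana, Sclerellus, and Xipharia show the derived state 'yes' for Character 5, supporting them as a clade.
Most parsimonious ingroup topology: ((Pachyana,(Sclerellus,(Lithana,Xipharia))),(Lithyx,Sclerura)).
Xipharia and Pachyana share a more recent common ancestor with each other than either does with Sclerura, so Sclerura is the least closely related of the three.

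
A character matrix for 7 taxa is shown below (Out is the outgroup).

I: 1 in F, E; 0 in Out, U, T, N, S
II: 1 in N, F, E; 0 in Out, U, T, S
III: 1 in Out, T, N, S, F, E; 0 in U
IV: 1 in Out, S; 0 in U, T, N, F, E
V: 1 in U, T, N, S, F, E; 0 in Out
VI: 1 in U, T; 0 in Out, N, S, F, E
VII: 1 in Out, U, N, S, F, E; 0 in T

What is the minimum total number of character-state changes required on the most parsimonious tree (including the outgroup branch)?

Character polarity is set by the outgroup: the derived state is whichever differs from the outgroup's state, so for III, IV, VII the derived state is '0', and for the remaining characters it is '1'.
I (derived state '1') is shared by E and F — a synapomorphy uniting that clade.
II (derived state '1') is shared by E, F, and N — a synapomorphy uniting that clade.
III (derived state '0') is unique to U (autapomorphy; uninformative for grouping).
IV: derived state '0' in E, F, N, T, and U only — synapomorphy for {E, F, N, T, U}.
V (derived state '1') is shared by all ingroup taxa — unites the whole ingroup.
Only T and U show the derived state '1' for VI, supporting them as a clade.
VII: derived state '0' in T only — an autapomorphy, so it tells us nothing about relationships among taxa.
Most parsimonious ingroup topology: (((U,T),(N,(F,E))),S).
Changes per character on this tree: I: 1; II: 1; III: 1; IV: 1; V: 1; VI: 1; VII: 1.
Total = 7.

7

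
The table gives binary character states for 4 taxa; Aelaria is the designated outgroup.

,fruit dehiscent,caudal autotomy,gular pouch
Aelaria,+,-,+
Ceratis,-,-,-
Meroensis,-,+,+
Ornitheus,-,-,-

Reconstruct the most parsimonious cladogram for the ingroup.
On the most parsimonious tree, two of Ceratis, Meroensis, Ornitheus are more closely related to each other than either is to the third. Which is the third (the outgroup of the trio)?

Meroensis

Character polarity is set by the outgroup: the derived state is whichever differs from the outgroup's state, so for fruit dehiscent, gular pouch the derived state is '-', and for the remaining characters it is '+'.
fruit dehiscent (derived state '-') is shared by all ingroup taxa — unites the whole ingroup.
caudal autotomy: derived state '+' in Meroensis only — an autapomorphy, so it tells us nothing about relationships among taxa.
gular pouch: derived state '-' in Ceratis and Ornitheus only — synapomorphy for {Ceratis, Ornitheus}.
Most parsimonious ingroup topology: ((Ceratis,Ornitheus),Meroensis).
Ceratis and Ornitheus share a more recent common ancestor with each other than either does with Meroensis, so Meroensis is the least closely related of the three.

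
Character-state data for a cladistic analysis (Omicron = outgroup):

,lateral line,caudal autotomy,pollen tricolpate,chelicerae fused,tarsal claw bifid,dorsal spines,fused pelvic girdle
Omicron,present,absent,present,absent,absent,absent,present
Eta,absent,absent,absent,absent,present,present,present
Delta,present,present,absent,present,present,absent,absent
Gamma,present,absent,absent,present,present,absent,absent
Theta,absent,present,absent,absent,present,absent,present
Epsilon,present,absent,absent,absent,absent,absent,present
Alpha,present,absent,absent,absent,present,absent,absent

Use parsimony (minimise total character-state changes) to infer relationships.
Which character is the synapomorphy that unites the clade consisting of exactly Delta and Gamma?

chelicerae fused

Character polarity is set by the outgroup: the derived state is whichever differs from the outgroup's state, so for lateral line, pollen tricolpate, fused pelvic girdle the derived state is 'absent', and for the remaining characters it is 'present'.
Only Eta and Theta show the derived state 'absent' for lateral line, supporting them as a clade.
caudal autotomy groups Delta and Theta, which is incompatible with the clades supported by the remaining characters; treating it as convergent (homoplasy) costs fewer steps than any alternative tree.
pollen tricolpate (derived state 'absent') is shared by all ingroup taxa — unites the whole ingroup.
chelicerae fused (derived state 'present') is shared by Delta and Gamma — a synapomorphy uniting that clade.
tarsal claw bifid (derived state 'present') is shared by Alpha, Delta, Eta, Gamma, and Theta — a synapomorphy uniting that clade.
dorsal spines: derived state 'present' in Eta only — an autapomorphy, so it tells us nothing about relationships among taxa.
fused pelvic girdle (derived state 'absent') is shared by Alpha, Delta, and Gamma — a synapomorphy uniting that clade.
Most parsimonious ingroup topology: (((Eta,Theta),((Delta,Gamma),Alpha)),Epsilon).
The clade {Delta, Gamma} is supported by chelicerae fused: its derived state 'present' occurs in exactly those taxa and in no other taxon (including the outgroup).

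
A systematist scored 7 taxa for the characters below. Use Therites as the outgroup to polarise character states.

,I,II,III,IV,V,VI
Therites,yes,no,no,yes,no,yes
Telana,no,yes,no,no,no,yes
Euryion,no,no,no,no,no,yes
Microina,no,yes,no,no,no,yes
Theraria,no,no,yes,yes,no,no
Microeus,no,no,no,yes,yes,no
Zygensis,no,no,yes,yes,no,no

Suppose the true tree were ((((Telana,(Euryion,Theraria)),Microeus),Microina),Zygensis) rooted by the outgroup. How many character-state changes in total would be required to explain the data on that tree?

Map each character onto ((((Telana,(Euryion,Theraria)),Microeus),Microina),Zygensis) (rooted by Therites) and count the minimum state changes it requires (Fitch parsimony):
I: 1; II: 2; III: 2; IV: 3; V: 1; VI: 3.
Total tree length = 12.

12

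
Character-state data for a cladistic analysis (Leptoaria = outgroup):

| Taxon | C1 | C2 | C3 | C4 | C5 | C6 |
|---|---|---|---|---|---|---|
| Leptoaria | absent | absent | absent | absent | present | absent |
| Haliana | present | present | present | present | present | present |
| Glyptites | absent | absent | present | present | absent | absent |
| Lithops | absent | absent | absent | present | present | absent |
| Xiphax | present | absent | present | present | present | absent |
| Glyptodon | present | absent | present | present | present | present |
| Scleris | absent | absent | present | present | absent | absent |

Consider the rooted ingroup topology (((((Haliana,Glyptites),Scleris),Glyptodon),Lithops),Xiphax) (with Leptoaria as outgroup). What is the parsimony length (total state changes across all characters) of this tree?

Map each character onto (((((Haliana,Glyptites),Scleris),Glyptodon),Lithops),Xiphax) (rooted by Leptoaria) and count the minimum state changes it requires (Fitch parsimony):
C1: 3; C2: 1; C3: 2; C4: 1; C5: 2; C6: 2.
Total tree length = 11.

11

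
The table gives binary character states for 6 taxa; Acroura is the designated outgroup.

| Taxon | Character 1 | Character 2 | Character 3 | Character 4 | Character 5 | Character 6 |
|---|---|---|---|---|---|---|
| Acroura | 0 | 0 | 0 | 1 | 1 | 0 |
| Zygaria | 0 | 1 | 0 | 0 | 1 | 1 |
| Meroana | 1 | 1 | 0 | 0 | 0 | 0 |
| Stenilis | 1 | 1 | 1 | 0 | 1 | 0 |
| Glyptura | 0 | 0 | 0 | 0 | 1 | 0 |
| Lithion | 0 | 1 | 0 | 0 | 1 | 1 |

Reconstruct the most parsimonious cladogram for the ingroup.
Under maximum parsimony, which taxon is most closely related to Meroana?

Character polarity is set by the outgroup: the derived state is whichever differs from the outgroup's state, so for Character 4, Character 5 the derived state is '0', and for the remaining characters it is '1'.
Only Meroana and Stenilis show the derived state '1' for Character 1, supporting them as a clade.
Only Lithion, Meroana, Stenilis, and Zygaria show the derived state '1' for Character 2, supporting them as a clade.
Character 3: derived state '1' in Stenilis only — an autapomorphy, so it tells us nothing about relationships among taxa.
Character 4 (derived state '0') is shared by all ingroup taxa — unites the whole ingroup.
Character 5: derived state '0' in Meroana only — an autapomorphy, so it tells us nothing about relationships among taxa.
Character 6: derived state '1' in Lithion and Zygaria only — synapomorphy for {Lithion, Zygaria}.
Most parsimonious ingroup topology: (((Zygaria,Lithion),(Meroana,Stenilis)),Glyptura).
Meroana and Stenilis form a cherry on this tree, so they are sister taxa.

Stenilis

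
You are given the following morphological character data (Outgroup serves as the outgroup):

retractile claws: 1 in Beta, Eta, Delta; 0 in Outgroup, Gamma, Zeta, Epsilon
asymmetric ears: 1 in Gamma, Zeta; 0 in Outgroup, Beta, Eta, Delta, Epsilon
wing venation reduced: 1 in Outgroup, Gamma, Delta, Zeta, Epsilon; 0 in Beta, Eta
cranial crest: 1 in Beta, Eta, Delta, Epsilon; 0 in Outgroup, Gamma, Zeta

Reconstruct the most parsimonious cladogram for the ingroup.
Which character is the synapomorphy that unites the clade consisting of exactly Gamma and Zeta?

Character polarity is set by the outgroup: the derived state is whichever differs from the outgroup's state, so for wing venation reduced the derived state is '0', and for the remaining characters it is '1'.
retractile claws: derived state '1' in Beta, Delta, and Eta only — synapomorphy for {Beta, Delta, Eta}.
Only Gamma and Zeta show the derived state '1' for asymmetric ears, supporting them as a clade.
wing venation reduced: derived state '0' in Beta and Eta only — synapomorphy for {Beta, Eta}.
cranial crest (derived state '1') is shared by Beta, Delta, Epsilon, and Eta — a synapomorphy uniting that clade.
Most parsimonious ingroup topology: ((((Beta,Eta),Delta),Epsilon),(Gamma,Zeta)).
The clade {Gamma, Zeta} is supported by asymmetric ears: its derived state '1' occurs in exactly those taxa and in no other taxon (including the outgroup).

asymmetric ears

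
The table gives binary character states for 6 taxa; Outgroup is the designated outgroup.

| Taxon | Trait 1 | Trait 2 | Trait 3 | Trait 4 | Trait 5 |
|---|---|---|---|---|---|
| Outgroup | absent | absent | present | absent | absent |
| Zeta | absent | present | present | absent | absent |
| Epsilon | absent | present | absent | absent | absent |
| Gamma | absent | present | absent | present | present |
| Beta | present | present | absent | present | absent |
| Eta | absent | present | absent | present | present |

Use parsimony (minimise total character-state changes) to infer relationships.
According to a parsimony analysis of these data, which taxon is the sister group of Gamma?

Character polarity is set by the outgroup: the derived state is whichever differs from the outgroup's state, so for Trait 3 the derived state is 'absent', and for the remaining characters it is 'present'.
Trait 1 (derived state 'present') is unique to Beta (autapomorphy; uninformative for grouping).
All ingroup taxa share the derived state 'present' for Trait 2; it defines the ingroup but does not resolve relationships within it.
Trait 3 (derived state 'absent') is shared by Beta, Epsilon, Eta, and Gamma — a synapomorphy uniting that clade.
Only Beta, Eta, and Gamma show the derived state 'present' for Trait 4, supporting them as a clade.
Only Eta and Gamma show the derived state 'present' for Trait 5, supporting them as a clade.
Most parsimonious ingroup topology: (Zeta,(Epsilon,((Gamma,Eta),Beta))).
Gamma and Eta form a cherry on this tree, so they are sister taxa.

Eta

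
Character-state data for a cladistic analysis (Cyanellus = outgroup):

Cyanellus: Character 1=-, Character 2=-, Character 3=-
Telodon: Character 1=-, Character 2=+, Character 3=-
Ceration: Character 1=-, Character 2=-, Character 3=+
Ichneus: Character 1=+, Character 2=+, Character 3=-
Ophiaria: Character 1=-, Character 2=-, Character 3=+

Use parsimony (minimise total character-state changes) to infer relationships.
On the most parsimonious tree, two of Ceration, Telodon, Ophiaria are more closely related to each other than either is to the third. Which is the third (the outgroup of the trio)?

Telodon

The outgroup has state '-' for every character, so '+' is the derived state throughout.
Character 1 (derived state '+') is unique to Ichneus (autapomorphy; uninformative for grouping).
Character 2: derived state '+' in Ichneus and Telodon only — synapomorphy for {Ichneus, Telodon}.
Only Ceration and Ophiaria show the derived state '+' for Character 3, supporting them as a clade.
Most parsimonious ingroup topology: ((Telodon,Ichneus),(Ceration,Ophiaria)).
Ceration and Ophiaria share a more recent common ancestor with each other than either does with Telodon, so Telodon is the least closely related of the three.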